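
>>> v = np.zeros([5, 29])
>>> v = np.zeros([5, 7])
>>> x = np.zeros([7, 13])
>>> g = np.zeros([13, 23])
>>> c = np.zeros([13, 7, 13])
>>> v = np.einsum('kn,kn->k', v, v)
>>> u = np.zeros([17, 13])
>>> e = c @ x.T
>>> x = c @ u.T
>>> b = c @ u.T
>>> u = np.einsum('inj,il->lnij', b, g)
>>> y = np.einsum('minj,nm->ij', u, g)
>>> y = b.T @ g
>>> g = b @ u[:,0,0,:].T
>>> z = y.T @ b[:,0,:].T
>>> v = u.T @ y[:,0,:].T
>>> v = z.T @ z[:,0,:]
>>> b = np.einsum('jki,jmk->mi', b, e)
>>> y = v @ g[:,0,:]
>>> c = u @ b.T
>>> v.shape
(13, 7, 13)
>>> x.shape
(13, 7, 17)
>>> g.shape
(13, 7, 23)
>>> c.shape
(23, 7, 13, 7)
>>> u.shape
(23, 7, 13, 17)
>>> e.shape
(13, 7, 7)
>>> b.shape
(7, 17)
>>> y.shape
(13, 7, 23)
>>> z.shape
(23, 7, 13)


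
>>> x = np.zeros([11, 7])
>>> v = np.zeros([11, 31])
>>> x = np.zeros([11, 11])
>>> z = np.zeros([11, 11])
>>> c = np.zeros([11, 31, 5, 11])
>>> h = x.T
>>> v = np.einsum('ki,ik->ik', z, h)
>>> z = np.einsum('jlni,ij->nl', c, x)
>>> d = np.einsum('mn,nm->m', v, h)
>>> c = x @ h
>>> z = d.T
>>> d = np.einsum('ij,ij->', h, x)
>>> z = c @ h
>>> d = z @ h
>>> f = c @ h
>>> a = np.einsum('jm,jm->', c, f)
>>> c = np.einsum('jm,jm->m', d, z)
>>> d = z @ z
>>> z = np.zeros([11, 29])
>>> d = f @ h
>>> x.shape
(11, 11)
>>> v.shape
(11, 11)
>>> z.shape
(11, 29)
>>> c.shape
(11,)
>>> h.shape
(11, 11)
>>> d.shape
(11, 11)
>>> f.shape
(11, 11)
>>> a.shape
()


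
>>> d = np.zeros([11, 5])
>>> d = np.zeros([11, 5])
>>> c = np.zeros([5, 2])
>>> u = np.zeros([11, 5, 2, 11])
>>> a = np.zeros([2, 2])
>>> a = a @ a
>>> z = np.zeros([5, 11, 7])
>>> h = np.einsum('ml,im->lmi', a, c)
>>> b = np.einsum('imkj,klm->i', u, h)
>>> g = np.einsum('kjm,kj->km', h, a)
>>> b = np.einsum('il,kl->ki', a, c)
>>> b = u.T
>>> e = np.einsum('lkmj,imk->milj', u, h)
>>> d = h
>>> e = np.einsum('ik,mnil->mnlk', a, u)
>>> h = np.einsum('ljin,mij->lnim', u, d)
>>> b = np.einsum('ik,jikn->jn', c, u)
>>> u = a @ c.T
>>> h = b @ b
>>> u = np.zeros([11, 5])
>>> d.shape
(2, 2, 5)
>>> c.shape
(5, 2)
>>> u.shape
(11, 5)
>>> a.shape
(2, 2)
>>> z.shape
(5, 11, 7)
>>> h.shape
(11, 11)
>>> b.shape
(11, 11)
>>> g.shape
(2, 5)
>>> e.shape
(11, 5, 11, 2)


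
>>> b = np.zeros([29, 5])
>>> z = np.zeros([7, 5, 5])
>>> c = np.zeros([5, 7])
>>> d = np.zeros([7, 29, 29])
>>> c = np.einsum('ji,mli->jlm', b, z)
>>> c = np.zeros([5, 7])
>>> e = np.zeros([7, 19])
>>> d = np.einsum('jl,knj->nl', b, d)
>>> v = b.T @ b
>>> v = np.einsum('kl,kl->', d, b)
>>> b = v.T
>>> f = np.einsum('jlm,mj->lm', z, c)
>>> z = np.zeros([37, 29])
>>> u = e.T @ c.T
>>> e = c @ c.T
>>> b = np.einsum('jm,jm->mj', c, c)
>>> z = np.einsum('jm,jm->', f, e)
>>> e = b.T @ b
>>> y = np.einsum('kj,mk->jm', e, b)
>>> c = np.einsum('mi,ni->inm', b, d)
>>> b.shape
(7, 5)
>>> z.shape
()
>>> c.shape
(5, 29, 7)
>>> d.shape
(29, 5)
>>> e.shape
(5, 5)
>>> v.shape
()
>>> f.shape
(5, 5)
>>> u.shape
(19, 5)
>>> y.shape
(5, 7)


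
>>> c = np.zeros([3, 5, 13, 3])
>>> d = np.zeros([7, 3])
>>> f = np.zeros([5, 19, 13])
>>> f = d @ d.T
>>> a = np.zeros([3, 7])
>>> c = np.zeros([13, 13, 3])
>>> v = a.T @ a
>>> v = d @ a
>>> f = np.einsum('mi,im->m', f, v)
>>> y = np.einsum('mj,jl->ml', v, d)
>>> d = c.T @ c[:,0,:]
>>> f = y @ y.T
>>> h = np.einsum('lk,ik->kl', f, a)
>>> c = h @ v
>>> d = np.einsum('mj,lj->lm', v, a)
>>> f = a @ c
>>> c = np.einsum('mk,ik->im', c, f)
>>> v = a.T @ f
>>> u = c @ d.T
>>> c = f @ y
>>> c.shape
(3, 3)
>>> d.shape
(3, 7)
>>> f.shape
(3, 7)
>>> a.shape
(3, 7)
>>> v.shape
(7, 7)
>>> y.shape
(7, 3)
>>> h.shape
(7, 7)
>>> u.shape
(3, 3)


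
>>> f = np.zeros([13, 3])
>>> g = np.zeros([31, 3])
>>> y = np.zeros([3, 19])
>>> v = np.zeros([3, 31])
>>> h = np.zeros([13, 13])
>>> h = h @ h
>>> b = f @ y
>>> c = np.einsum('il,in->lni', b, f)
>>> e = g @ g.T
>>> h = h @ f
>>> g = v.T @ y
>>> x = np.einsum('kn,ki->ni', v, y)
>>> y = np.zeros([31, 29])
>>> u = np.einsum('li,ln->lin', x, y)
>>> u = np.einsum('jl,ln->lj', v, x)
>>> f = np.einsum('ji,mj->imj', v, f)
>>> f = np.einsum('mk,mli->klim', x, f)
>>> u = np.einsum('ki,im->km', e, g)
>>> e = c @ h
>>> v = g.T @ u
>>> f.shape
(19, 13, 3, 31)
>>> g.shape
(31, 19)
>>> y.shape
(31, 29)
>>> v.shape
(19, 19)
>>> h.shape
(13, 3)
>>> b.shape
(13, 19)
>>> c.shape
(19, 3, 13)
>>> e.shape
(19, 3, 3)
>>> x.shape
(31, 19)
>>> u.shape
(31, 19)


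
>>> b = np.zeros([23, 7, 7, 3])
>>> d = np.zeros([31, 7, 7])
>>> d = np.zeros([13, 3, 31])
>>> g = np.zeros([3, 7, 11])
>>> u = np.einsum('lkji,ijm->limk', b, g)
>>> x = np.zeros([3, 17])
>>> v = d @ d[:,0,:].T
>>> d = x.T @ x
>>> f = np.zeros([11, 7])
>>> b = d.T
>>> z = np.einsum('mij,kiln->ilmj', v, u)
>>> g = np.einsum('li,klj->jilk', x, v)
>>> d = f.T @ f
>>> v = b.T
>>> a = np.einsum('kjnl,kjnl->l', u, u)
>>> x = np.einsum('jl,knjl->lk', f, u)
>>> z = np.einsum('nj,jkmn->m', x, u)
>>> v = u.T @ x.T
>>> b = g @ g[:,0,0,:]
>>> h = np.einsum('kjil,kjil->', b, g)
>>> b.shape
(13, 17, 3, 13)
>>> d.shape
(7, 7)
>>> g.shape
(13, 17, 3, 13)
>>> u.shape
(23, 3, 11, 7)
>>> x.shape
(7, 23)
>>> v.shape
(7, 11, 3, 7)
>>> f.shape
(11, 7)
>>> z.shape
(11,)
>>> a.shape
(7,)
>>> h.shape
()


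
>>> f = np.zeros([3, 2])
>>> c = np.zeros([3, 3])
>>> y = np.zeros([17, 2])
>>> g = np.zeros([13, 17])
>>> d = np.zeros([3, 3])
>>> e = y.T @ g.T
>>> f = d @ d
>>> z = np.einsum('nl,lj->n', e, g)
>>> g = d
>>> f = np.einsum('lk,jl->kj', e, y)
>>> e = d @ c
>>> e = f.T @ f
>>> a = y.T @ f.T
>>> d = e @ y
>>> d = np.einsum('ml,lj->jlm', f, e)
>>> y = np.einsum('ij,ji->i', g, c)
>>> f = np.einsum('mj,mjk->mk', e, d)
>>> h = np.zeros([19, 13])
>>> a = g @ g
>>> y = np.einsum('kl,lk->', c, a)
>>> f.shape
(17, 13)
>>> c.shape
(3, 3)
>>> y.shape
()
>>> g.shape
(3, 3)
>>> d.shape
(17, 17, 13)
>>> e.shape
(17, 17)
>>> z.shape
(2,)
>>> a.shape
(3, 3)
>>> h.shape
(19, 13)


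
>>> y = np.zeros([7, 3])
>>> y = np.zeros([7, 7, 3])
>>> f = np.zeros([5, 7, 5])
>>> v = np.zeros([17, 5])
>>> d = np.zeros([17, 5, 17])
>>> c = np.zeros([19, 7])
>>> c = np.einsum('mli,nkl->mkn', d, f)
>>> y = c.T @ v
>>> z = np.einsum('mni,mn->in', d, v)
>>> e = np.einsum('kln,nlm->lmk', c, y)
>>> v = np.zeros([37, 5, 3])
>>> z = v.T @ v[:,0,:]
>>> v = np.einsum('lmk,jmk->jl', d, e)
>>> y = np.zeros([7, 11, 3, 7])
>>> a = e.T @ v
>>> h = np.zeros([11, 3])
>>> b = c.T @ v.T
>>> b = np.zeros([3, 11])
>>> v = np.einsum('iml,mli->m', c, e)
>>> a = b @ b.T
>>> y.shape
(7, 11, 3, 7)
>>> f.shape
(5, 7, 5)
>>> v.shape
(7,)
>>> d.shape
(17, 5, 17)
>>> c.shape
(17, 7, 5)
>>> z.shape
(3, 5, 3)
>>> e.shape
(7, 5, 17)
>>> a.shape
(3, 3)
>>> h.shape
(11, 3)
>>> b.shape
(3, 11)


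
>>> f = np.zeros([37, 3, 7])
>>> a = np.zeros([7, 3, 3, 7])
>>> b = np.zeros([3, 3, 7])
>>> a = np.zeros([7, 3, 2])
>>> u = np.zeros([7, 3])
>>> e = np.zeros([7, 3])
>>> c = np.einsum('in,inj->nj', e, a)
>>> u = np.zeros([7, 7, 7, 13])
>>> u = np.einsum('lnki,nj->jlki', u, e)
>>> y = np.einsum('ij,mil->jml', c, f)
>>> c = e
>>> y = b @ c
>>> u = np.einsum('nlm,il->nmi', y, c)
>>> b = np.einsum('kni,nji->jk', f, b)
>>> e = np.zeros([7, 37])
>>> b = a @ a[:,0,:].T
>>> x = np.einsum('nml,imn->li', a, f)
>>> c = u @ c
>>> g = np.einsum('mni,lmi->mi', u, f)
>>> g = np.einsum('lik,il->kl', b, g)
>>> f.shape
(37, 3, 7)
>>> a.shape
(7, 3, 2)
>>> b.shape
(7, 3, 7)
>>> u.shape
(3, 3, 7)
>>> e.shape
(7, 37)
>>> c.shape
(3, 3, 3)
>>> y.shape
(3, 3, 3)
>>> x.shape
(2, 37)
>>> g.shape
(7, 7)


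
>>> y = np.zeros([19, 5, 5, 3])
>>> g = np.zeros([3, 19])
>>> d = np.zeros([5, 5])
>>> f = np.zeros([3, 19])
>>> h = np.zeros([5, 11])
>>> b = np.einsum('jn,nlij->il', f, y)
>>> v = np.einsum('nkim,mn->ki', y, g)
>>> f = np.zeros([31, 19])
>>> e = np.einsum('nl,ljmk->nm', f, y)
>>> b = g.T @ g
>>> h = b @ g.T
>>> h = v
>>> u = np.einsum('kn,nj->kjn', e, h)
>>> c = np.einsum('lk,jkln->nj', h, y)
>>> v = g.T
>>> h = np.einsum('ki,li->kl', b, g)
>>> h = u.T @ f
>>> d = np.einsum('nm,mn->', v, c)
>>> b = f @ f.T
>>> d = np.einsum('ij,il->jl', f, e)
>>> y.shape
(19, 5, 5, 3)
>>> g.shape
(3, 19)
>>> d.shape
(19, 5)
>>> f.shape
(31, 19)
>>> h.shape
(5, 5, 19)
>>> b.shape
(31, 31)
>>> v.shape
(19, 3)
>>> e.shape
(31, 5)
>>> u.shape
(31, 5, 5)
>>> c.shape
(3, 19)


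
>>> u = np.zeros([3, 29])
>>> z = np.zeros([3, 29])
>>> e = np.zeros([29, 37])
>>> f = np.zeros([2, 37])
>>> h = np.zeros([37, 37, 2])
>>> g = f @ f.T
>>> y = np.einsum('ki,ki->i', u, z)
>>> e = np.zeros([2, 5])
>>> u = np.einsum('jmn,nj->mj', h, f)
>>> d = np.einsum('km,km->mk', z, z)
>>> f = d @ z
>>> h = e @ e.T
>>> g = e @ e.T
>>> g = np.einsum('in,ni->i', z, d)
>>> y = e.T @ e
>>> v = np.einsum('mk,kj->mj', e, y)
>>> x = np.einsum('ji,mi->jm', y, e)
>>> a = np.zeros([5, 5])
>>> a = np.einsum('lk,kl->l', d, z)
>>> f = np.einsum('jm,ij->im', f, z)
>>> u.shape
(37, 37)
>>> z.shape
(3, 29)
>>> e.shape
(2, 5)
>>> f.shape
(3, 29)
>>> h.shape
(2, 2)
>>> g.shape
(3,)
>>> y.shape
(5, 5)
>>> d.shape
(29, 3)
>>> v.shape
(2, 5)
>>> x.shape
(5, 2)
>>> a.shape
(29,)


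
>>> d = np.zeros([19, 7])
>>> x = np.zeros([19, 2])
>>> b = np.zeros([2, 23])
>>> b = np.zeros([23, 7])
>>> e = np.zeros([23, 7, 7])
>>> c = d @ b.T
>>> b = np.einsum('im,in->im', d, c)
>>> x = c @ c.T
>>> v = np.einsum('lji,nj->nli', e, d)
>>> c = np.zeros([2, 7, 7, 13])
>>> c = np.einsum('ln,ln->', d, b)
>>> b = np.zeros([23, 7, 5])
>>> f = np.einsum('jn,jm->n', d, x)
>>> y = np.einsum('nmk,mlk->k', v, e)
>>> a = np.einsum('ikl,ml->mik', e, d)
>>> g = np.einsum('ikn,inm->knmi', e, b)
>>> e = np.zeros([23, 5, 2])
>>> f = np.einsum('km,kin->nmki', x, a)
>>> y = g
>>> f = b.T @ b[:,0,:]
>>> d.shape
(19, 7)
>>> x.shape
(19, 19)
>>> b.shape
(23, 7, 5)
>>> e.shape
(23, 5, 2)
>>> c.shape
()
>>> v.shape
(19, 23, 7)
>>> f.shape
(5, 7, 5)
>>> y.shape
(7, 7, 5, 23)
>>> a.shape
(19, 23, 7)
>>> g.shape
(7, 7, 5, 23)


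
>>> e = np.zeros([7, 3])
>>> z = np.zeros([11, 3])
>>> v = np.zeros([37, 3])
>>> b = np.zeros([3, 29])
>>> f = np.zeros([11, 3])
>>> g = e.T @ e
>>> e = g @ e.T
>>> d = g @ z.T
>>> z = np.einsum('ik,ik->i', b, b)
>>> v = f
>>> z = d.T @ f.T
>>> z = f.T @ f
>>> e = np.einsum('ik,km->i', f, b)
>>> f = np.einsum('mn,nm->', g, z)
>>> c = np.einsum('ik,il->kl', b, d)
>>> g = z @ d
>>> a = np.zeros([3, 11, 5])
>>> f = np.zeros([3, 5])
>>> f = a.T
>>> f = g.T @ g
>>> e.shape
(11,)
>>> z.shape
(3, 3)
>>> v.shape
(11, 3)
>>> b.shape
(3, 29)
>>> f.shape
(11, 11)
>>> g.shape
(3, 11)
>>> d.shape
(3, 11)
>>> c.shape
(29, 11)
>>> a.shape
(3, 11, 5)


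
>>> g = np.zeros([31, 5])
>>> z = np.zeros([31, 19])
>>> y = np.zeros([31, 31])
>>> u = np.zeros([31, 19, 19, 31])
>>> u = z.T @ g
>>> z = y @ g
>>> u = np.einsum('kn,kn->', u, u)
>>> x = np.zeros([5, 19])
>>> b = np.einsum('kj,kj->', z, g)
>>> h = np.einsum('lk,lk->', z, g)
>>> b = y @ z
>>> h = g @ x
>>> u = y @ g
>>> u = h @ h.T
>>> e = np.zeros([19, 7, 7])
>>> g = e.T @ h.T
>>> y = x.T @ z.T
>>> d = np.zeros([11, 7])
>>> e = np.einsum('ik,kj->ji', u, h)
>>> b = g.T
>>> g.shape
(7, 7, 31)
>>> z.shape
(31, 5)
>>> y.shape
(19, 31)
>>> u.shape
(31, 31)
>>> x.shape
(5, 19)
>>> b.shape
(31, 7, 7)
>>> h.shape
(31, 19)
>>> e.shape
(19, 31)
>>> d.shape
(11, 7)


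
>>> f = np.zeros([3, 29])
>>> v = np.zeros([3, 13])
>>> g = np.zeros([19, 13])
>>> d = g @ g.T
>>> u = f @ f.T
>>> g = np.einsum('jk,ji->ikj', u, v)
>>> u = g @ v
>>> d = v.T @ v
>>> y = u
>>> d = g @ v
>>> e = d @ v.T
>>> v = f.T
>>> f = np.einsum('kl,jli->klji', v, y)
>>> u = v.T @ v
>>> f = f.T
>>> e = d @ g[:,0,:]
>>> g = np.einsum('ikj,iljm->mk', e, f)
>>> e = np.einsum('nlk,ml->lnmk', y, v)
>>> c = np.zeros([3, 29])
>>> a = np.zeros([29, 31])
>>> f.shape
(13, 13, 3, 29)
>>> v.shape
(29, 3)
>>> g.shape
(29, 3)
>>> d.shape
(13, 3, 13)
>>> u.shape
(3, 3)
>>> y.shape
(13, 3, 13)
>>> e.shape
(3, 13, 29, 13)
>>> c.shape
(3, 29)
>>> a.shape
(29, 31)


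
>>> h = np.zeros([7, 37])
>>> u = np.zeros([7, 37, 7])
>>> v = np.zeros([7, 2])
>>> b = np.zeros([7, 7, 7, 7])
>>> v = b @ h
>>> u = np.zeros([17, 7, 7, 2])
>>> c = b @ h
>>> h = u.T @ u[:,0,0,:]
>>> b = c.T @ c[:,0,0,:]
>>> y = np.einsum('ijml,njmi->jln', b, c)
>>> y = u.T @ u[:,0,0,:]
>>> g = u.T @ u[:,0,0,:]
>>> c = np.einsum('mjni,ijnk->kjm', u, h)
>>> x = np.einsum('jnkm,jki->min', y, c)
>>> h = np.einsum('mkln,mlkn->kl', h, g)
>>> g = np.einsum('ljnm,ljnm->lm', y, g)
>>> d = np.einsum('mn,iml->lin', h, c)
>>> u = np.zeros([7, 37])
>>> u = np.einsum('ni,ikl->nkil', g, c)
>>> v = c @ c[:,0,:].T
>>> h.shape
(7, 7)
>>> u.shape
(2, 7, 2, 17)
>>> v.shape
(2, 7, 2)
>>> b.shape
(37, 7, 7, 37)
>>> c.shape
(2, 7, 17)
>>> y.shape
(2, 7, 7, 2)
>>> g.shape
(2, 2)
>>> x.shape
(2, 17, 7)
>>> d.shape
(17, 2, 7)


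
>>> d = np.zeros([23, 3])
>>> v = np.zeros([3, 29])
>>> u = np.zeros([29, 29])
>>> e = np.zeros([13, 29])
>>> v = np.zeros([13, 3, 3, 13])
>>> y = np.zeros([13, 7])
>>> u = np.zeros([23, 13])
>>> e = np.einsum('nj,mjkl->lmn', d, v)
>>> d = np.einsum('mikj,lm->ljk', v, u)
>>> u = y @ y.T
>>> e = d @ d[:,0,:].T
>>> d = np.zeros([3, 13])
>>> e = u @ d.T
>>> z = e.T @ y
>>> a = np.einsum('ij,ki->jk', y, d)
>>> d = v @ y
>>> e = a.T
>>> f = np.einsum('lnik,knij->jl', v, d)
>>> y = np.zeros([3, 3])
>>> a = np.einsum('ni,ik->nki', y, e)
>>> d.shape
(13, 3, 3, 7)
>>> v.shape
(13, 3, 3, 13)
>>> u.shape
(13, 13)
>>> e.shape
(3, 7)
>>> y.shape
(3, 3)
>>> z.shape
(3, 7)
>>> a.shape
(3, 7, 3)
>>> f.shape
(7, 13)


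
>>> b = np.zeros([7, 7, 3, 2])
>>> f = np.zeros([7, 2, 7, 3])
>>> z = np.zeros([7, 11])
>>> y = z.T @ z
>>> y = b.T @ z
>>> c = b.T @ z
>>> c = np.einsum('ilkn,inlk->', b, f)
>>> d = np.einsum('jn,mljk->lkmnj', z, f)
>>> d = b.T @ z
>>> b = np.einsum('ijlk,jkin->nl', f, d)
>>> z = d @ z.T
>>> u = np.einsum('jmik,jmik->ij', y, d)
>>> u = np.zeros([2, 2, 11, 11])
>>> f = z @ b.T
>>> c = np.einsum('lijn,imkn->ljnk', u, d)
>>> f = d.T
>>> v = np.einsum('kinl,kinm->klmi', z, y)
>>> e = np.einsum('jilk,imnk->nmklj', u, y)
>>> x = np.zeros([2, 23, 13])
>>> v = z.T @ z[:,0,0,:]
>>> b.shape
(11, 7)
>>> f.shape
(11, 7, 3, 2)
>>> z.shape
(2, 3, 7, 7)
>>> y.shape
(2, 3, 7, 11)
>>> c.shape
(2, 11, 11, 7)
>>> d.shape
(2, 3, 7, 11)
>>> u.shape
(2, 2, 11, 11)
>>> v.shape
(7, 7, 3, 7)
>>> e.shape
(7, 3, 11, 11, 2)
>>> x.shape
(2, 23, 13)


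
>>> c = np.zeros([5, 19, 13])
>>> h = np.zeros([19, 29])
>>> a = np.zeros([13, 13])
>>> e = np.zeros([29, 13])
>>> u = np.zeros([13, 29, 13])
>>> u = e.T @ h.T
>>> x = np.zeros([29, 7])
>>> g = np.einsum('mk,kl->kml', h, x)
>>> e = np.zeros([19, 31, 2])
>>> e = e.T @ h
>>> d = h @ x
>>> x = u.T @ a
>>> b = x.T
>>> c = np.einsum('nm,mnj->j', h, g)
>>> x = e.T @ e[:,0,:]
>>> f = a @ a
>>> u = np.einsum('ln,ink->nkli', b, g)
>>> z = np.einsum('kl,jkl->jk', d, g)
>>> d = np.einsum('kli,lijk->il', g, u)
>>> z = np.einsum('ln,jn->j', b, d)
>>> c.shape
(7,)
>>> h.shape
(19, 29)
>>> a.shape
(13, 13)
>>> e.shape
(2, 31, 29)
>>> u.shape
(19, 7, 13, 29)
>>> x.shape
(29, 31, 29)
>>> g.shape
(29, 19, 7)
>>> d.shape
(7, 19)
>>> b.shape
(13, 19)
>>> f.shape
(13, 13)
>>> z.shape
(7,)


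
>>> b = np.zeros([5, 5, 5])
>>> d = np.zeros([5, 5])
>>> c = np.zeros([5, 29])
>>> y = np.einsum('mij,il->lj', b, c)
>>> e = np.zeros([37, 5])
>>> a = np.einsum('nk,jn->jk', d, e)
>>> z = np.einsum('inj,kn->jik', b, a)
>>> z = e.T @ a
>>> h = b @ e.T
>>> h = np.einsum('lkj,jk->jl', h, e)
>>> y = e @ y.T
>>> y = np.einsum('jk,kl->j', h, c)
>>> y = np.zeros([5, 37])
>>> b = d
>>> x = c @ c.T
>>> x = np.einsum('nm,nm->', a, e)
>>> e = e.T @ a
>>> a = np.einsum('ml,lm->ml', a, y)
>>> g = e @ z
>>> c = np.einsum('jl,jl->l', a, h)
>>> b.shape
(5, 5)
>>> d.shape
(5, 5)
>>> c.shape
(5,)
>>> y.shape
(5, 37)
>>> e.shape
(5, 5)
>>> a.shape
(37, 5)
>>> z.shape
(5, 5)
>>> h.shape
(37, 5)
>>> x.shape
()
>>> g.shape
(5, 5)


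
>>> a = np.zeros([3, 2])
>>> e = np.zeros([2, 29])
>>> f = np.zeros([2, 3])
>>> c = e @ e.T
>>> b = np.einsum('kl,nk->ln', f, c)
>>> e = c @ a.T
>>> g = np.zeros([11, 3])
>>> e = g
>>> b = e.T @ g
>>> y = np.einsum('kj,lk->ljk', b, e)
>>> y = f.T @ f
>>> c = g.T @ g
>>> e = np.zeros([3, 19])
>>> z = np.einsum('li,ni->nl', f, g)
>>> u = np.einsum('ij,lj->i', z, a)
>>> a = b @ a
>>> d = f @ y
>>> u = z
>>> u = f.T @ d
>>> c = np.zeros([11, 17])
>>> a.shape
(3, 2)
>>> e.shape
(3, 19)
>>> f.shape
(2, 3)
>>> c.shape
(11, 17)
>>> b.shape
(3, 3)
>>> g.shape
(11, 3)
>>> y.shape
(3, 3)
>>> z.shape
(11, 2)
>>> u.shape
(3, 3)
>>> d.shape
(2, 3)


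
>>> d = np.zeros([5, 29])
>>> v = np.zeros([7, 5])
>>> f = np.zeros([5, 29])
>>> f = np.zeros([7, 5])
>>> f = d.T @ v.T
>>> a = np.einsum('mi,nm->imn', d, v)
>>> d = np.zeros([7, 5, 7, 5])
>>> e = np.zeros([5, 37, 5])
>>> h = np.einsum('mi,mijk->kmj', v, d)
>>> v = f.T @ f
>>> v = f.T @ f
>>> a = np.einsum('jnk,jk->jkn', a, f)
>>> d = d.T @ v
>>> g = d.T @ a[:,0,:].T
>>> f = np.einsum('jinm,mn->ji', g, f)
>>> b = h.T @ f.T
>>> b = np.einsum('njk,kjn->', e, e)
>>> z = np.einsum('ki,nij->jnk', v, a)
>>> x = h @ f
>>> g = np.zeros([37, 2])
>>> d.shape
(5, 7, 5, 7)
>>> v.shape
(7, 7)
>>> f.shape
(7, 5)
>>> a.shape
(29, 7, 5)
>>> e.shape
(5, 37, 5)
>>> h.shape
(5, 7, 7)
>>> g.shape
(37, 2)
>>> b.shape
()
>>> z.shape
(5, 29, 7)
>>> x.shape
(5, 7, 5)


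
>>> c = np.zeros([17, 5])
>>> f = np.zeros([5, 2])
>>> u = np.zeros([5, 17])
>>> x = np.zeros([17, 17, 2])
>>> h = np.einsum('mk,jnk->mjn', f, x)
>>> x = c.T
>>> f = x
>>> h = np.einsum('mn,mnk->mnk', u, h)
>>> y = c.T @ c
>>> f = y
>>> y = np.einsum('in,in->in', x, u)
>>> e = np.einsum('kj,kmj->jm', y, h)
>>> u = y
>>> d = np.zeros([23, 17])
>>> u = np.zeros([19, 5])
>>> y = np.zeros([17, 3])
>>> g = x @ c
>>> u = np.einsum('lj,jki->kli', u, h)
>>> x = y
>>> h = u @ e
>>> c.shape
(17, 5)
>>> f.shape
(5, 5)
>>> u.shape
(17, 19, 17)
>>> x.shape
(17, 3)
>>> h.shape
(17, 19, 17)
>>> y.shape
(17, 3)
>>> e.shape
(17, 17)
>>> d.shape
(23, 17)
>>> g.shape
(5, 5)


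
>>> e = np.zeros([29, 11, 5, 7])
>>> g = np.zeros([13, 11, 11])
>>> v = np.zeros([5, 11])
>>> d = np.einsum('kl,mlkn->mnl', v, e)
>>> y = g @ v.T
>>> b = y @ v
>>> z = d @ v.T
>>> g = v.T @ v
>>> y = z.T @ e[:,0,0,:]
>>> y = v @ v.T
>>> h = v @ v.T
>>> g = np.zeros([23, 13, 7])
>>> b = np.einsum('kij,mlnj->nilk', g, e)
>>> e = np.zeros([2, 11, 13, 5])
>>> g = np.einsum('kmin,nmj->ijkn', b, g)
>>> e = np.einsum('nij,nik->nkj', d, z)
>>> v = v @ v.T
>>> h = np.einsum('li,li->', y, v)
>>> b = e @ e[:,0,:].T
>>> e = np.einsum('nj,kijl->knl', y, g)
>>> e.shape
(11, 5, 23)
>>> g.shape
(11, 7, 5, 23)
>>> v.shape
(5, 5)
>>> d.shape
(29, 7, 11)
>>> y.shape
(5, 5)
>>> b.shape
(29, 5, 29)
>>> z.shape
(29, 7, 5)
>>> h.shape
()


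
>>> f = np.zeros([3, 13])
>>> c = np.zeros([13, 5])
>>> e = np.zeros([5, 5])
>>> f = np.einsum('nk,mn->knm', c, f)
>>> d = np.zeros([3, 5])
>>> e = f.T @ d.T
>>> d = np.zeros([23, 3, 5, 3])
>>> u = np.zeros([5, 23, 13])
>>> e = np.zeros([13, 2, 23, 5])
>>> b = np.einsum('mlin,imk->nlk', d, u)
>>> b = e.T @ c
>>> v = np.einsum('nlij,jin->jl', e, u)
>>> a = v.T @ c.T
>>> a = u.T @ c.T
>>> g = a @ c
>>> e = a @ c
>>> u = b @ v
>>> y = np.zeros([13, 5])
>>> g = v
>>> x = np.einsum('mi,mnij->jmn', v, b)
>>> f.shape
(5, 13, 3)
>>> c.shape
(13, 5)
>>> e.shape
(13, 23, 5)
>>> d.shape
(23, 3, 5, 3)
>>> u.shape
(5, 23, 2, 2)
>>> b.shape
(5, 23, 2, 5)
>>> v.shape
(5, 2)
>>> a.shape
(13, 23, 13)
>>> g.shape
(5, 2)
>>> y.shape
(13, 5)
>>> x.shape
(5, 5, 23)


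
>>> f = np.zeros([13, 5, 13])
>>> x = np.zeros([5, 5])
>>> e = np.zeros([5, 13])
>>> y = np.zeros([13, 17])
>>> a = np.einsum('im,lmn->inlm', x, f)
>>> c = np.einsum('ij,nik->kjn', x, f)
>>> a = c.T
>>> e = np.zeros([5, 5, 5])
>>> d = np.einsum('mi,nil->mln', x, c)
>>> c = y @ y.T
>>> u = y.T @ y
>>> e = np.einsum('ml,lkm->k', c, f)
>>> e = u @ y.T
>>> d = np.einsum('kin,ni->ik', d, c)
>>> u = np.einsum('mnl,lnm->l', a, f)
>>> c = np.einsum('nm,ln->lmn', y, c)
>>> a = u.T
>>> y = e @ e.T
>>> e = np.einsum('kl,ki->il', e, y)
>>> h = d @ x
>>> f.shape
(13, 5, 13)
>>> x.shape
(5, 5)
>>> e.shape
(17, 13)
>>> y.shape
(17, 17)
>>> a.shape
(13,)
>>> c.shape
(13, 17, 13)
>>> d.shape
(13, 5)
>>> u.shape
(13,)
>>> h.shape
(13, 5)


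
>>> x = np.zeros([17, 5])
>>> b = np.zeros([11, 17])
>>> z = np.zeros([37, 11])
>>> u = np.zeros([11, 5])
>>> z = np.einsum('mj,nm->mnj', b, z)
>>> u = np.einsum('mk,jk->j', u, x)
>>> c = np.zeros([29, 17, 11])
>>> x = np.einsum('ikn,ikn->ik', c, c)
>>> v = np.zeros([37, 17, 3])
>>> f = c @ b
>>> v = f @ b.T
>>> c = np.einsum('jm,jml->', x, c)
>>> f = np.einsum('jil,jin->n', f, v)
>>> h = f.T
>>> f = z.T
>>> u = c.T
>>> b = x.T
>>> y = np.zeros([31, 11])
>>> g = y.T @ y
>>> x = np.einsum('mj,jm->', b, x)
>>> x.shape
()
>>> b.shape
(17, 29)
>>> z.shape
(11, 37, 17)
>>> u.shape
()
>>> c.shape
()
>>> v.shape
(29, 17, 11)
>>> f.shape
(17, 37, 11)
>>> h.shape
(11,)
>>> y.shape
(31, 11)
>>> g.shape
(11, 11)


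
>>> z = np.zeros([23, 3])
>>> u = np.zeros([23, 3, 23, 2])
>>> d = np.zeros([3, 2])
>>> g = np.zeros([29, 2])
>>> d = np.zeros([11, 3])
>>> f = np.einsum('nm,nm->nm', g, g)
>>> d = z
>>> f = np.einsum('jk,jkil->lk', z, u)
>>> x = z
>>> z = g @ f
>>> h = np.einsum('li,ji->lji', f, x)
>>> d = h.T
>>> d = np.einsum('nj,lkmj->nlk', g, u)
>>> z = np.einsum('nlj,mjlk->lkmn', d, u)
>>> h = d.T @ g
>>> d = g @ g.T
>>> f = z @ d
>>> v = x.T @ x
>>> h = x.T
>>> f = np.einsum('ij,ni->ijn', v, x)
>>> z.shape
(23, 2, 23, 29)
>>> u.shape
(23, 3, 23, 2)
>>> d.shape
(29, 29)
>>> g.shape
(29, 2)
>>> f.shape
(3, 3, 23)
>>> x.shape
(23, 3)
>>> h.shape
(3, 23)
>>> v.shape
(3, 3)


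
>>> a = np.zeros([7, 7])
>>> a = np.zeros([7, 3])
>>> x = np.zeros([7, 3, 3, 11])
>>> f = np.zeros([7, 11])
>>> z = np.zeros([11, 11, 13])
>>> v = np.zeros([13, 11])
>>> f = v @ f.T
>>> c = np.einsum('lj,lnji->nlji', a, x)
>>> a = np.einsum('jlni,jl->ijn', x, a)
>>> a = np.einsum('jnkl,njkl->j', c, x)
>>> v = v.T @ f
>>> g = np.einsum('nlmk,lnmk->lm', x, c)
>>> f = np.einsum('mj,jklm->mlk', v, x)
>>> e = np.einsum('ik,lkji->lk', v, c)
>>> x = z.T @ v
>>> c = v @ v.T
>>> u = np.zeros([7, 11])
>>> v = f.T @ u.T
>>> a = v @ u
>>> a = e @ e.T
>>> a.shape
(3, 3)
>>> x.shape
(13, 11, 7)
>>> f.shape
(11, 3, 3)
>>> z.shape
(11, 11, 13)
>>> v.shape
(3, 3, 7)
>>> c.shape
(11, 11)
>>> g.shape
(3, 3)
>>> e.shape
(3, 7)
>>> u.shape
(7, 11)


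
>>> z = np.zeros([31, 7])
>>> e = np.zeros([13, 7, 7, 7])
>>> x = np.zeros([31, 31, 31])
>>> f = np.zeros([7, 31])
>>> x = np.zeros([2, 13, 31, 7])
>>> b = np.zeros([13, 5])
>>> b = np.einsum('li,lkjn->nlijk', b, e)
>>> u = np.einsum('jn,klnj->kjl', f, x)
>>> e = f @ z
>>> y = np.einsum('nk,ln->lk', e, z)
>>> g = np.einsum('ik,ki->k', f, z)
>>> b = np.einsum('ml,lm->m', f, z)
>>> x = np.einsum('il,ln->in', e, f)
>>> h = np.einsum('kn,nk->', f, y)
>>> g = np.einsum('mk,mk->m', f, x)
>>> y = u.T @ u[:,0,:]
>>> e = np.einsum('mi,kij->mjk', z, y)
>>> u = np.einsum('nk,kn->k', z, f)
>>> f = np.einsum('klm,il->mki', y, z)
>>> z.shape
(31, 7)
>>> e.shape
(31, 13, 13)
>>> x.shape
(7, 31)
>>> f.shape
(13, 13, 31)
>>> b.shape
(7,)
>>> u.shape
(7,)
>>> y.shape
(13, 7, 13)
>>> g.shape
(7,)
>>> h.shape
()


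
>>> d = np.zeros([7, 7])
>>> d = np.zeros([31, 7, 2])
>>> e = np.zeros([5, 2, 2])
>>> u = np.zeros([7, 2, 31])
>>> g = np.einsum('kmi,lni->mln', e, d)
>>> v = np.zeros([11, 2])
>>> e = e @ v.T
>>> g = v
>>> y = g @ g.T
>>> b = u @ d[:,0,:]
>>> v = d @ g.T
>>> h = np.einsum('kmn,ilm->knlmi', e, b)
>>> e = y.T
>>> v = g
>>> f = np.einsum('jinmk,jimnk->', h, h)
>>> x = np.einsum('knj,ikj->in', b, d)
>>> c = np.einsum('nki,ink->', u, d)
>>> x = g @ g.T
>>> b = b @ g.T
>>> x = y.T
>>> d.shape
(31, 7, 2)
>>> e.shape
(11, 11)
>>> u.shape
(7, 2, 31)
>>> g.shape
(11, 2)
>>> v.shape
(11, 2)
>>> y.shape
(11, 11)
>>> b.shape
(7, 2, 11)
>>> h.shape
(5, 11, 2, 2, 7)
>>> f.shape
()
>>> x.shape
(11, 11)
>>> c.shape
()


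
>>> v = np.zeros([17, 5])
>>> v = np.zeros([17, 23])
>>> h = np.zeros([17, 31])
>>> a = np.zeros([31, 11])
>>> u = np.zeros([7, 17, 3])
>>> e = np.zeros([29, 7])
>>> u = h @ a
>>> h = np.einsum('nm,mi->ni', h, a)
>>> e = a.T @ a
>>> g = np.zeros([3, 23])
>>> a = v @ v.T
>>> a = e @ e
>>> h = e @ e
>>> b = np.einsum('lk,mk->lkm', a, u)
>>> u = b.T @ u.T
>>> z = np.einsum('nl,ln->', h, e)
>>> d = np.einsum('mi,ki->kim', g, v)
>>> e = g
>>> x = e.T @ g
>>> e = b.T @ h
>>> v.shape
(17, 23)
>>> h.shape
(11, 11)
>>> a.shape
(11, 11)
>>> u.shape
(17, 11, 17)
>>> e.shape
(17, 11, 11)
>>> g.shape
(3, 23)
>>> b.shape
(11, 11, 17)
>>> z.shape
()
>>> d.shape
(17, 23, 3)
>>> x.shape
(23, 23)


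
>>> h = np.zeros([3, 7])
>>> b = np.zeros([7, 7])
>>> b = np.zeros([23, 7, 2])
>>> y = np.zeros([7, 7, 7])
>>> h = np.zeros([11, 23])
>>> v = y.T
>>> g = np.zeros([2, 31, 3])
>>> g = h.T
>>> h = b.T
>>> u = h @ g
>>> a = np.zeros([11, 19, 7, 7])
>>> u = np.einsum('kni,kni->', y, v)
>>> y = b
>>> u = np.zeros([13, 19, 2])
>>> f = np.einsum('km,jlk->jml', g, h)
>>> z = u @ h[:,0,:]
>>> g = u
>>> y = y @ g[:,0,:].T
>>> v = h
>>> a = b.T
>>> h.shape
(2, 7, 23)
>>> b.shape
(23, 7, 2)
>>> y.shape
(23, 7, 13)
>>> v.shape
(2, 7, 23)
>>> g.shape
(13, 19, 2)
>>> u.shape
(13, 19, 2)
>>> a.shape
(2, 7, 23)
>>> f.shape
(2, 11, 7)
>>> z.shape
(13, 19, 23)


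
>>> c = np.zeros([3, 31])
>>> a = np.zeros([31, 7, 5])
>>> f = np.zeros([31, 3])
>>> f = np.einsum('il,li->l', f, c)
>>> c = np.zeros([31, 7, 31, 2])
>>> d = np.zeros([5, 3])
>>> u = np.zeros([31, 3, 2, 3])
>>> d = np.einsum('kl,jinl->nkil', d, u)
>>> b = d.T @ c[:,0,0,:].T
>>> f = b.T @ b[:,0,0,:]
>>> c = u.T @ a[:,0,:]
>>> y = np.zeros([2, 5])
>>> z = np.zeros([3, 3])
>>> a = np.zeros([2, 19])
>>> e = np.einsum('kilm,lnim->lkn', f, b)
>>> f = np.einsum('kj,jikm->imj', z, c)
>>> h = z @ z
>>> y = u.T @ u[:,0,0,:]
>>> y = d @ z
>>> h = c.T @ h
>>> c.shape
(3, 2, 3, 5)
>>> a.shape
(2, 19)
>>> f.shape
(2, 5, 3)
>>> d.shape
(2, 5, 3, 3)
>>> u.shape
(31, 3, 2, 3)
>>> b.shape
(3, 3, 5, 31)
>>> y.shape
(2, 5, 3, 3)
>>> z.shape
(3, 3)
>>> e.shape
(3, 31, 3)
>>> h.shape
(5, 3, 2, 3)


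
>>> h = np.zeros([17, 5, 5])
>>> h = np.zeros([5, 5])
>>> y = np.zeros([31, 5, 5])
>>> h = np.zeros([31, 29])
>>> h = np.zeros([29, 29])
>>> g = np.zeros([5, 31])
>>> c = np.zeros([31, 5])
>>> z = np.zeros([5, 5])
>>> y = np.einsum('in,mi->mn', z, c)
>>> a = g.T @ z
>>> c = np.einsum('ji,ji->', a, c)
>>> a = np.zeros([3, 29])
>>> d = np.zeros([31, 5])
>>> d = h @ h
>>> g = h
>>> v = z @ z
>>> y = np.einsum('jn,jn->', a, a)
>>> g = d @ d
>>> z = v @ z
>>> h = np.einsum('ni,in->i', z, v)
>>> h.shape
(5,)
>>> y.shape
()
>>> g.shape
(29, 29)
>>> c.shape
()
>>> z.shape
(5, 5)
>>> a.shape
(3, 29)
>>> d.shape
(29, 29)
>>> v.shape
(5, 5)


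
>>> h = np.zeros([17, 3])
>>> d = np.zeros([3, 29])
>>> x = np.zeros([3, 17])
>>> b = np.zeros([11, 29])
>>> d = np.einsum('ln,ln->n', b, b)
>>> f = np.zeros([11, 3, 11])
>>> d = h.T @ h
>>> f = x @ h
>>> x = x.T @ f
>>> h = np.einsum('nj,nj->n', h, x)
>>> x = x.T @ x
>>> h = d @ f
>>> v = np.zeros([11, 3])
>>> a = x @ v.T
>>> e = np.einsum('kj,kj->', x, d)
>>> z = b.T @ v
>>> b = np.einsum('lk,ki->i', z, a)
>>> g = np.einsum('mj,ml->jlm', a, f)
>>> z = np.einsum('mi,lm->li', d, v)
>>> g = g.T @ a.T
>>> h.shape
(3, 3)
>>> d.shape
(3, 3)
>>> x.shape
(3, 3)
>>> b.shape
(11,)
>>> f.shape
(3, 3)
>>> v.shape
(11, 3)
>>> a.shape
(3, 11)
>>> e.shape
()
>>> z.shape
(11, 3)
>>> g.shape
(3, 3, 3)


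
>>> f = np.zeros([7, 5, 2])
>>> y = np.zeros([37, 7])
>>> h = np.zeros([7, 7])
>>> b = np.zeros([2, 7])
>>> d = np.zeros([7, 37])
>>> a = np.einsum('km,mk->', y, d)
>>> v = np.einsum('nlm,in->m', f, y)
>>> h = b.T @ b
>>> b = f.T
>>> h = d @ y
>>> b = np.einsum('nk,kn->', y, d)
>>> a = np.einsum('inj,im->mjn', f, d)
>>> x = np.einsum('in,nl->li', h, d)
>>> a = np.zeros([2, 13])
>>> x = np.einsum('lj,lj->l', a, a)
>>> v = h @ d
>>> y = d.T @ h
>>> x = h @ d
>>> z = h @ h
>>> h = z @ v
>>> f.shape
(7, 5, 2)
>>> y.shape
(37, 7)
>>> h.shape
(7, 37)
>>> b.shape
()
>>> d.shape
(7, 37)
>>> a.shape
(2, 13)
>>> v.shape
(7, 37)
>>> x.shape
(7, 37)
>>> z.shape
(7, 7)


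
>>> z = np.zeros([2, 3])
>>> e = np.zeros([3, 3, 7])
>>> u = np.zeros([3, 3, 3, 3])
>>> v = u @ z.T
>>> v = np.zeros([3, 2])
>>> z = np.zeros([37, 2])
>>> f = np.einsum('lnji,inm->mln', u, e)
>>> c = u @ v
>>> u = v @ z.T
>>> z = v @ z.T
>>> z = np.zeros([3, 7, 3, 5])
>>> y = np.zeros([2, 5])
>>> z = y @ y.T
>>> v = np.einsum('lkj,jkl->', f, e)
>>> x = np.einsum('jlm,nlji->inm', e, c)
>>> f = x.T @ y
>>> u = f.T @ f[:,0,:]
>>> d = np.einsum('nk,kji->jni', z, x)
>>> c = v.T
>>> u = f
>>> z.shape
(2, 2)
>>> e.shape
(3, 3, 7)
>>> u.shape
(7, 3, 5)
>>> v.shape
()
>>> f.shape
(7, 3, 5)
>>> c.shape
()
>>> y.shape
(2, 5)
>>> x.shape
(2, 3, 7)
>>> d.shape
(3, 2, 7)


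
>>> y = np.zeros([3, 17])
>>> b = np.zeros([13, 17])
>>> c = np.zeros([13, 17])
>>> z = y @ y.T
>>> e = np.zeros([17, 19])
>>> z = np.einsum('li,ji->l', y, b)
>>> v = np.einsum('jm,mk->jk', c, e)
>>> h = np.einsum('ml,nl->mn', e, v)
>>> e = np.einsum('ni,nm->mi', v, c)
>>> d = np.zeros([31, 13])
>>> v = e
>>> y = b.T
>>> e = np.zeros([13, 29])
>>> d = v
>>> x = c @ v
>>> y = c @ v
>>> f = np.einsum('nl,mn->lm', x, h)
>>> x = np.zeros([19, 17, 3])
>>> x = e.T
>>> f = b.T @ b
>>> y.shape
(13, 19)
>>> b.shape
(13, 17)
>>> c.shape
(13, 17)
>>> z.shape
(3,)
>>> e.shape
(13, 29)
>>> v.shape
(17, 19)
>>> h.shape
(17, 13)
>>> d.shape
(17, 19)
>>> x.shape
(29, 13)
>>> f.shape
(17, 17)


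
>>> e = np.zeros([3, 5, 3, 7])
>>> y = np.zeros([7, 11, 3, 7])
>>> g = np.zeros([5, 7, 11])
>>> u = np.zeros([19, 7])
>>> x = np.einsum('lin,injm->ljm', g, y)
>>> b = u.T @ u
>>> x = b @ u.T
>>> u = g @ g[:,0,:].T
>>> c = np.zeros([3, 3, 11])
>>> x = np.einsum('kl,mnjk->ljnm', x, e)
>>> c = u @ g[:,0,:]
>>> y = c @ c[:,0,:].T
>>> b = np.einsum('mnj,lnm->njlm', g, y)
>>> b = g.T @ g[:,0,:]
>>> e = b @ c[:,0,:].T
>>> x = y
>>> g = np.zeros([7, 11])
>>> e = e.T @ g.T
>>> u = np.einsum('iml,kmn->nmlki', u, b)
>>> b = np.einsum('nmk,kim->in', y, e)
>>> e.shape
(5, 7, 7)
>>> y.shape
(5, 7, 5)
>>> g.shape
(7, 11)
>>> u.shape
(11, 7, 5, 11, 5)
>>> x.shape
(5, 7, 5)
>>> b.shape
(7, 5)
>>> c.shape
(5, 7, 11)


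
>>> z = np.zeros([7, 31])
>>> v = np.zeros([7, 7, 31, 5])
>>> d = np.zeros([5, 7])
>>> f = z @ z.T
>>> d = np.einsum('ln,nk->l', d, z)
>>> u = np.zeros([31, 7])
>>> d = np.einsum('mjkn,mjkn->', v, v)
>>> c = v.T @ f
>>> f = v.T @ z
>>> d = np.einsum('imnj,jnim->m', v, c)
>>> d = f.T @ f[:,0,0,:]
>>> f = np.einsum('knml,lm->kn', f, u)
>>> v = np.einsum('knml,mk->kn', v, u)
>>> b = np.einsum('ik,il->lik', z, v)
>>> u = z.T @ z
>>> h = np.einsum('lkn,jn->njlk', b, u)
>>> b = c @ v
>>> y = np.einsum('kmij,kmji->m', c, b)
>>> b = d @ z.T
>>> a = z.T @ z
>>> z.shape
(7, 31)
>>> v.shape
(7, 7)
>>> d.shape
(31, 7, 31, 31)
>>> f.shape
(5, 31)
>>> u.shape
(31, 31)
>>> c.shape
(5, 31, 7, 7)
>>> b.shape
(31, 7, 31, 7)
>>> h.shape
(31, 31, 7, 7)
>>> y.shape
(31,)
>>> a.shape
(31, 31)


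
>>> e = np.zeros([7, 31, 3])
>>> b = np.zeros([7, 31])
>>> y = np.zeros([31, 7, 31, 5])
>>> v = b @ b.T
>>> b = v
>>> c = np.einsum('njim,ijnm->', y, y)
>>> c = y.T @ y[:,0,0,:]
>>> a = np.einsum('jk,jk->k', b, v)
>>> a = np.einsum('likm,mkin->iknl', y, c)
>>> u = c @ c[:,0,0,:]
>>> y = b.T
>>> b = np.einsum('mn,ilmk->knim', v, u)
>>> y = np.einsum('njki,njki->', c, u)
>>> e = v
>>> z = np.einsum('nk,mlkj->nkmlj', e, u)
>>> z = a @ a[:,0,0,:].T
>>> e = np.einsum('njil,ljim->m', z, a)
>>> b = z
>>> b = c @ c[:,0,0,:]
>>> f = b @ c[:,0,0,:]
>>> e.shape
(31,)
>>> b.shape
(5, 31, 7, 5)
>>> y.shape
()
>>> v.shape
(7, 7)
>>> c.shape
(5, 31, 7, 5)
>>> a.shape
(7, 31, 5, 31)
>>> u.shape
(5, 31, 7, 5)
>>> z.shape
(7, 31, 5, 7)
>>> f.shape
(5, 31, 7, 5)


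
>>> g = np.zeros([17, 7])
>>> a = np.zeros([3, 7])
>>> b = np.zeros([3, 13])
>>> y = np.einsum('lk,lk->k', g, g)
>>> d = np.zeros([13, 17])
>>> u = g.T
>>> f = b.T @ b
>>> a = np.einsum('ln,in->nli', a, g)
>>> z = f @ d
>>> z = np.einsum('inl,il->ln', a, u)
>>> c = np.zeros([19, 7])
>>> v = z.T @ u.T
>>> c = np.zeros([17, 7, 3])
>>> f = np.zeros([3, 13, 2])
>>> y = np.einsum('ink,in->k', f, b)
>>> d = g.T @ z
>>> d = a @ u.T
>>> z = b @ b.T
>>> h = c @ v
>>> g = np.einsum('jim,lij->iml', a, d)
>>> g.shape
(3, 17, 7)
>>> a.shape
(7, 3, 17)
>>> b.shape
(3, 13)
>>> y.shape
(2,)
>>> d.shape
(7, 3, 7)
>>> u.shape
(7, 17)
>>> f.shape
(3, 13, 2)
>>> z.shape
(3, 3)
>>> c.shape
(17, 7, 3)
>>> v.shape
(3, 7)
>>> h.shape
(17, 7, 7)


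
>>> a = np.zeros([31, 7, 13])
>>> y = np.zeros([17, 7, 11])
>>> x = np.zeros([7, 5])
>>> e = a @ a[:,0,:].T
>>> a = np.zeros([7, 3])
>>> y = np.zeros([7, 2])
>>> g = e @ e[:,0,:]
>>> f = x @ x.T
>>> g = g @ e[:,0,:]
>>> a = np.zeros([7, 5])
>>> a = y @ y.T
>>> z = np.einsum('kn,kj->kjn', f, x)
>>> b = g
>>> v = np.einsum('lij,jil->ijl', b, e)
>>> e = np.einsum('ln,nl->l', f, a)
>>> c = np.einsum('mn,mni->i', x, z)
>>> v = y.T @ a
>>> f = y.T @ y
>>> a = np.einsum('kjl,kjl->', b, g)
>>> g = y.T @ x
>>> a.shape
()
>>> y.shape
(7, 2)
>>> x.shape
(7, 5)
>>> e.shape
(7,)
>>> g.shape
(2, 5)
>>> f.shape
(2, 2)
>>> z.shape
(7, 5, 7)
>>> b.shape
(31, 7, 31)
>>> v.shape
(2, 7)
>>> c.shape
(7,)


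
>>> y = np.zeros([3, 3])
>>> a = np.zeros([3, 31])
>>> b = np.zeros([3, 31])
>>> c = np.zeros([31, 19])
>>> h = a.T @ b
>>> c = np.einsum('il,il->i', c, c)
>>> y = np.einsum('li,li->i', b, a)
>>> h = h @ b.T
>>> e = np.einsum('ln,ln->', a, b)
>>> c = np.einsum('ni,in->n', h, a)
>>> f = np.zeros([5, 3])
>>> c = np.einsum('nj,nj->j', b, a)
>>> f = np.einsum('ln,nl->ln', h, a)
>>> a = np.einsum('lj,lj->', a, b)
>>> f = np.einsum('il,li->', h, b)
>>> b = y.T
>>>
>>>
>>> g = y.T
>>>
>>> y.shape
(31,)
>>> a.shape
()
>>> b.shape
(31,)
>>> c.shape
(31,)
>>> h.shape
(31, 3)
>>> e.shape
()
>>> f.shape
()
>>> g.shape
(31,)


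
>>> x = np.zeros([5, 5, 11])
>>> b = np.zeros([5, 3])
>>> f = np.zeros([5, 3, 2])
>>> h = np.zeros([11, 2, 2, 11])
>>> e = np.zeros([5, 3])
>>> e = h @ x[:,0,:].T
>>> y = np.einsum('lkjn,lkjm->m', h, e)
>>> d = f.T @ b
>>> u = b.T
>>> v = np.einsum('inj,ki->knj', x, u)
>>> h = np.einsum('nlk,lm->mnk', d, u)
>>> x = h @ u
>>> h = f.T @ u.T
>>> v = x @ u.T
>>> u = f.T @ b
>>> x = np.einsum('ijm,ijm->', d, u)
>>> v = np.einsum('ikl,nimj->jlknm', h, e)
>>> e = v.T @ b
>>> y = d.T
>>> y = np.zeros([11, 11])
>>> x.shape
()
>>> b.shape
(5, 3)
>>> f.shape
(5, 3, 2)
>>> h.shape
(2, 3, 3)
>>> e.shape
(2, 11, 3, 3, 3)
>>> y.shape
(11, 11)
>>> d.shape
(2, 3, 3)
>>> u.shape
(2, 3, 3)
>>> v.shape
(5, 3, 3, 11, 2)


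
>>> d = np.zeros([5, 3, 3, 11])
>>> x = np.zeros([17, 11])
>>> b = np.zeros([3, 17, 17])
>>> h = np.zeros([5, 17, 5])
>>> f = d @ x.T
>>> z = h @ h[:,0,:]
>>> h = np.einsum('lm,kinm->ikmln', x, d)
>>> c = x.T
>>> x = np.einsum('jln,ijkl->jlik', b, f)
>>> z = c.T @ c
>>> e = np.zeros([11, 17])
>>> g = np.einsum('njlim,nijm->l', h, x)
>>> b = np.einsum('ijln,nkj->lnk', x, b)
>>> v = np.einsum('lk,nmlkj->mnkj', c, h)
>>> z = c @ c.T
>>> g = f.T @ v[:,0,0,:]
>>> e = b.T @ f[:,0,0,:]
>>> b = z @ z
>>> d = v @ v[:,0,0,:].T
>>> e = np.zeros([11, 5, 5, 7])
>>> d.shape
(5, 3, 17, 5)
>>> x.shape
(3, 17, 5, 3)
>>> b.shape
(11, 11)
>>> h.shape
(3, 5, 11, 17, 3)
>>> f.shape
(5, 3, 3, 17)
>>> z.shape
(11, 11)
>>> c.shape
(11, 17)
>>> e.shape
(11, 5, 5, 7)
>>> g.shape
(17, 3, 3, 3)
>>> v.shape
(5, 3, 17, 3)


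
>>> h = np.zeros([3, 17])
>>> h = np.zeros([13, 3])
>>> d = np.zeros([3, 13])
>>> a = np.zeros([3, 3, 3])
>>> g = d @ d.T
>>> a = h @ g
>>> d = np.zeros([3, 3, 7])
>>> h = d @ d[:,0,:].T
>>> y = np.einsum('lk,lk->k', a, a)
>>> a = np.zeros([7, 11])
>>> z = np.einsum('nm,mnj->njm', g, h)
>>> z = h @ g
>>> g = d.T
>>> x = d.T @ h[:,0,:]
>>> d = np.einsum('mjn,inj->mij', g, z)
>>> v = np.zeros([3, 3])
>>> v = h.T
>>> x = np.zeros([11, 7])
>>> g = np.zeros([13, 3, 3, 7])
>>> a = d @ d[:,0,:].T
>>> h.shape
(3, 3, 3)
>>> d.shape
(7, 3, 3)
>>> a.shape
(7, 3, 7)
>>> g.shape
(13, 3, 3, 7)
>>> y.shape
(3,)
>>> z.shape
(3, 3, 3)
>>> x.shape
(11, 7)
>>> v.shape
(3, 3, 3)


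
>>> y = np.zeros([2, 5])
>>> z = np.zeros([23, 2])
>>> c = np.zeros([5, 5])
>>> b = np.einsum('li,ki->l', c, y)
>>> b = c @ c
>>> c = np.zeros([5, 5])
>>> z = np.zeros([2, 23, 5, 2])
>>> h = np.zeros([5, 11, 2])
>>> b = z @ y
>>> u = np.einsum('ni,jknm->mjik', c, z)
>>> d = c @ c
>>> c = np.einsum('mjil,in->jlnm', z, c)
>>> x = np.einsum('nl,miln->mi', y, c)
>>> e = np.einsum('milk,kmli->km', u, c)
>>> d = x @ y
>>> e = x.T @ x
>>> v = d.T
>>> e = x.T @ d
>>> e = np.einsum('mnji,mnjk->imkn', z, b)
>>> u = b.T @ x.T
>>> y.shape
(2, 5)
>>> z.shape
(2, 23, 5, 2)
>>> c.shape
(23, 2, 5, 2)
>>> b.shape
(2, 23, 5, 5)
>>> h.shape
(5, 11, 2)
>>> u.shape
(5, 5, 23, 23)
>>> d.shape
(23, 5)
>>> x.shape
(23, 2)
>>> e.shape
(2, 2, 5, 23)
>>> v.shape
(5, 23)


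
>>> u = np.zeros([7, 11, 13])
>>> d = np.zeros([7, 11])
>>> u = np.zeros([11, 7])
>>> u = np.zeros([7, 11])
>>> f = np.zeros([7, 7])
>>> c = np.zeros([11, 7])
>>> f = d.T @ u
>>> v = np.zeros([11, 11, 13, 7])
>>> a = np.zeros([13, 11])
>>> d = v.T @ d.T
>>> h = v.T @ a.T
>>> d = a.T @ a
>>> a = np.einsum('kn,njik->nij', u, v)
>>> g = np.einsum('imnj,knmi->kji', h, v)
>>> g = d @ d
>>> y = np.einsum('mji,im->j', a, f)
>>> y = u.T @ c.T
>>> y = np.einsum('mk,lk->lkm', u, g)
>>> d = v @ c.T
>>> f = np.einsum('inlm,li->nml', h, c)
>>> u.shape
(7, 11)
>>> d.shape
(11, 11, 13, 11)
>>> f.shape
(13, 13, 11)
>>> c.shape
(11, 7)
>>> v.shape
(11, 11, 13, 7)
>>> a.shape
(11, 13, 11)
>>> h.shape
(7, 13, 11, 13)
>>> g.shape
(11, 11)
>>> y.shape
(11, 11, 7)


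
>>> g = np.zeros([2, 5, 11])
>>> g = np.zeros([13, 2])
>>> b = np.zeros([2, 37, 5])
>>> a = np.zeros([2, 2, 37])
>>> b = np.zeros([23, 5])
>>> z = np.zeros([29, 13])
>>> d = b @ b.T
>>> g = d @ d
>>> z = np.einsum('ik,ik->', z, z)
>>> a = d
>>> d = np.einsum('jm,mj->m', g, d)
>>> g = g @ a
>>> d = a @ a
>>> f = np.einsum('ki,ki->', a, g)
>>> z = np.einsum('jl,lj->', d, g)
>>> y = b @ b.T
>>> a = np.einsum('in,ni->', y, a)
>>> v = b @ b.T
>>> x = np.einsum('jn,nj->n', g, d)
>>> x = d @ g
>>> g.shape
(23, 23)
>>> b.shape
(23, 5)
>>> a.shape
()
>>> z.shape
()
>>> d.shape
(23, 23)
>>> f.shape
()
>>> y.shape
(23, 23)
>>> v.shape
(23, 23)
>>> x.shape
(23, 23)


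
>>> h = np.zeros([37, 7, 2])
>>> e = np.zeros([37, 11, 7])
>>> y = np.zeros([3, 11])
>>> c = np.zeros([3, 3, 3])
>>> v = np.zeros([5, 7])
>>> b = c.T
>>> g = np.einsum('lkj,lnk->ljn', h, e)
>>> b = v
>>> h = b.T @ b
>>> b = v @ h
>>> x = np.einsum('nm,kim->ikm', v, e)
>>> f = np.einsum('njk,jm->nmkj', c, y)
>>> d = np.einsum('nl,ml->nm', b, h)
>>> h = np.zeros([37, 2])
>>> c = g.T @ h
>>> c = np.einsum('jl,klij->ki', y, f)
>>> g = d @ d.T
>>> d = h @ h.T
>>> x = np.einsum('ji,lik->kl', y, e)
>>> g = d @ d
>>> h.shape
(37, 2)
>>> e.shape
(37, 11, 7)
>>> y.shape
(3, 11)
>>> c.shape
(3, 3)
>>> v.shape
(5, 7)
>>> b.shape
(5, 7)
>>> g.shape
(37, 37)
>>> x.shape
(7, 37)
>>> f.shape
(3, 11, 3, 3)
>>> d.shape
(37, 37)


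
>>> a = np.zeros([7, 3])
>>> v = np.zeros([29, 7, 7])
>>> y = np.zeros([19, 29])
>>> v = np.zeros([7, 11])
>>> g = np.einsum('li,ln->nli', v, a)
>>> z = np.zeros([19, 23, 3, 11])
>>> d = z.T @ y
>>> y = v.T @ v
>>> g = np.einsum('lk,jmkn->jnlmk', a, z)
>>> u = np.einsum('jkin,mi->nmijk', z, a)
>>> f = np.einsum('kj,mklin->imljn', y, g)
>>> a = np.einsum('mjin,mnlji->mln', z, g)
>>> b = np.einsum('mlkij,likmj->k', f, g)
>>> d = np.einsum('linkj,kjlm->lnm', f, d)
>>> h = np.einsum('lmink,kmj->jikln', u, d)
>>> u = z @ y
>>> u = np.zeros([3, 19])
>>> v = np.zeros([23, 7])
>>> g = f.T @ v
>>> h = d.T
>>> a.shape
(19, 7, 11)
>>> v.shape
(23, 7)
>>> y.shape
(11, 11)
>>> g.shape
(3, 11, 7, 19, 7)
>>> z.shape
(19, 23, 3, 11)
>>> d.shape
(23, 7, 29)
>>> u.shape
(3, 19)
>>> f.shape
(23, 19, 7, 11, 3)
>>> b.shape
(7,)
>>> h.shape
(29, 7, 23)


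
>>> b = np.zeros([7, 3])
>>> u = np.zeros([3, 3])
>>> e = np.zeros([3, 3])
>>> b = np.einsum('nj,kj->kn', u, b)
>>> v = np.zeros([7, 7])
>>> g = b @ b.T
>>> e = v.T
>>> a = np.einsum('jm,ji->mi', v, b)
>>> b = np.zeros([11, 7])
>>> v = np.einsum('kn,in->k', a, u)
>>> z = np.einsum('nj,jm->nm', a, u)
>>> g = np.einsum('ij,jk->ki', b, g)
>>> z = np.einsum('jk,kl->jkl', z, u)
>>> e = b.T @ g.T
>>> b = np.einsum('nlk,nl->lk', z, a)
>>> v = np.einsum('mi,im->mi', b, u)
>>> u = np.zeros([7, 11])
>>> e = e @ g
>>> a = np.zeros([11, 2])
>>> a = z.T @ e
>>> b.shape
(3, 3)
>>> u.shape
(7, 11)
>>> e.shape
(7, 11)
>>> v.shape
(3, 3)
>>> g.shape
(7, 11)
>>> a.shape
(3, 3, 11)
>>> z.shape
(7, 3, 3)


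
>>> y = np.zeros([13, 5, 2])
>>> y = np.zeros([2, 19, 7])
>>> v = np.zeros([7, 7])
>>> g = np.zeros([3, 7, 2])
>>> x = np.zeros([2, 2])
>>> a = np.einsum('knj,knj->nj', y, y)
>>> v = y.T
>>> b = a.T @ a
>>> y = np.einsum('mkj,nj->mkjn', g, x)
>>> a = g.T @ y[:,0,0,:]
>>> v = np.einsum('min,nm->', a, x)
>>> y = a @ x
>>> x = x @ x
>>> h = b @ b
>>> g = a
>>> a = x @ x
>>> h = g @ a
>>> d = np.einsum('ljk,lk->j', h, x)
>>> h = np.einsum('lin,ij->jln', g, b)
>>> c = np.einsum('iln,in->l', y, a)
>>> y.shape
(2, 7, 2)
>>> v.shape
()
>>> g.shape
(2, 7, 2)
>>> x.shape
(2, 2)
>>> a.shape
(2, 2)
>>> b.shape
(7, 7)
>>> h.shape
(7, 2, 2)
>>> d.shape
(7,)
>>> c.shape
(7,)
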